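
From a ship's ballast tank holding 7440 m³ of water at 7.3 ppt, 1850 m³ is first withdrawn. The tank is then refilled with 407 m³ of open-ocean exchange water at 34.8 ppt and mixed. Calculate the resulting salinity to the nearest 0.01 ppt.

9.17 ppt

Remaining after removal: 5,590 m³ at 7.3 ppt (salt = 40,807)
After addition: salt = 40,807 + 407×34.8 = 54,970.6; volume = 5,997 m³
S = 54,970.6 / 5,997 = 9.1663 ppt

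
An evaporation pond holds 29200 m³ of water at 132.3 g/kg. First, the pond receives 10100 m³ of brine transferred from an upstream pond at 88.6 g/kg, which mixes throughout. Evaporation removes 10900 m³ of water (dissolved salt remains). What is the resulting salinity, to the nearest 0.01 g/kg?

After mixing: salt = 29,200×132.3 + 10,100×88.6 = 4,758,020; volume = 39,300 m³
After evaporation: salt unchanged = 4,758,020; volume = 39,300 − 10,900 = 28,400 m³
S = 4,758,020 / 28,400 = 167.5359 g/kg

167.54 g/kg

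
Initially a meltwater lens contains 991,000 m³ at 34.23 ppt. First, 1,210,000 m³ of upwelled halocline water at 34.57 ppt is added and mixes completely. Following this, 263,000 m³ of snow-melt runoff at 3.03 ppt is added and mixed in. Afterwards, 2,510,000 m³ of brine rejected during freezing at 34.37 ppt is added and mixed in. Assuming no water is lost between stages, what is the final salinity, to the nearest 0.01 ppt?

32.73 ppt

Mass of salt is conserved:
Initial salt = 991,000×34.23 = 33,921,930
After stage 1: salt = 33,921,930 + 1,210,000×34.57 = 75,751,630; volume = 2,201,000 m³; S = 34.417 ppt
After stage 2: salt = 75,751,630 + 263,000×3.03 = 76,548,520; volume = 2,464,000 m³; S = 31.067 ppt
After stage 3: salt = 76,548,520 + 2,510,000×34.37 = 162,817,220; volume = 4,974,000 m³
S = 162,817,220 / 4,974,000 = 32.7337 ppt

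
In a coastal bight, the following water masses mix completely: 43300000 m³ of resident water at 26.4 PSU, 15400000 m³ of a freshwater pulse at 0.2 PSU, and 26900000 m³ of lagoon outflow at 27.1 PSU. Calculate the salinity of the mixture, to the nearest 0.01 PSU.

21.91 PSU

Weighted by volume,
salt = 43,300,000×26.4 + 15,400,000×0.2 + 26,900,000×27.1 = 1,143,120,000 + 3,080,000 + 728,990,000 = 1,875,190,000
volume = 43,300,000 + 15,400,000 + 26,900,000 = 85,600,000 m³
S = 1,875,190,000 / 85,600,000 = 21.9064 PSU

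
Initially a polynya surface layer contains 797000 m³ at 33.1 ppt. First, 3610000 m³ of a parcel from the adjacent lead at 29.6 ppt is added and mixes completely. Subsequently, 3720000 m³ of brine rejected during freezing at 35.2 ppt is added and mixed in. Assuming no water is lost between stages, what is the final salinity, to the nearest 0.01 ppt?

32.51 ppt

Weighted by volume,
Initial salt = 797,000×33.1 = 26,380,700
After stage 1: salt = 26,380,700 + 3,610,000×29.6 = 133,236,700; volume = 4,407,000 m³; S = 30.233 ppt
After stage 2: salt = 133,236,700 + 3,720,000×35.2 = 264,180,700; volume = 8,127,000 m³
S = 264,180,700 / 8,127,000 = 32.5065 ppt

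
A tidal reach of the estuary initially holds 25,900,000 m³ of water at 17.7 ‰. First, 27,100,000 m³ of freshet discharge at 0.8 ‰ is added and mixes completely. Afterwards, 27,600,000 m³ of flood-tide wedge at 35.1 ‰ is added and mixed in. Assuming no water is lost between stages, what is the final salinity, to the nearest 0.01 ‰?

17.98 ‰

Total salt / total volume:
Initial salt = 25,900,000×17.7 = 458,430,000
After stage 1: salt = 458,430,000 + 27,100,000×0.8 = 480,110,000; volume = 53,000,000 m³; S = 9.059 ‰
After stage 2: salt = 480,110,000 + 27,600,000×35.1 = 1,448,870,000; volume = 80,600,000 m³
S = 1,448,870,000 / 80,600,000 = 17.9761 ‰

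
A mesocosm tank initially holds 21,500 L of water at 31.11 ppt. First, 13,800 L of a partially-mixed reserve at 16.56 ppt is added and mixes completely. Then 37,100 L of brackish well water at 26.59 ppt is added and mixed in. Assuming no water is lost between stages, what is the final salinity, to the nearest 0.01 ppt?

Mass of salt is conserved:
Initial salt = 21,500×31.11 = 668,865
After stage 1: salt = 668,865 + 13,800×16.56 = 897,393; volume = 35,300 L; S = 25.422 ppt
After stage 2: salt = 897,393 + 37,100×26.59 = 1,883,882; volume = 72,400 L
S = 1,883,882 / 72,400 = 26.0205 ppt

26.02 ppt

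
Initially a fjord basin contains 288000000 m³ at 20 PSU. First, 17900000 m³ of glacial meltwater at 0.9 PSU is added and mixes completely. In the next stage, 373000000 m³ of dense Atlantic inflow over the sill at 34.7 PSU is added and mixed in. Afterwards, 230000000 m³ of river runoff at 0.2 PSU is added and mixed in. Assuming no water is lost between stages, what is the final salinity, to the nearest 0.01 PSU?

Salt balance:
Initial salt = 288,000,000×20 = 5,760,000,000
After stage 1: salt = 5,760,000,000 + 17,900,000×0.9 = 5,776,110,000; volume = 305,900,000 m³; S = 18.882 PSU
After stage 2: salt = 5,776,110,000 + 373,000,000×34.7 = 18,719,210,000; volume = 678,900,000 m³; S = 27.573 PSU
After stage 3: salt = 18,719,210,000 + 230,000,000×0.2 = 18,765,210,000; volume = 908,900,000 m³
S = 18,765,210,000 / 908,900,000 = 20.6461 PSU

20.65 PSU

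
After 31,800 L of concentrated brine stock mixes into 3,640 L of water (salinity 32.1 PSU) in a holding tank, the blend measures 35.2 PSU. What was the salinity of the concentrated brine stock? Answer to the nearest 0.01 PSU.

Salt balance: 3,640×32.1 + 31,800×S = 35,440×35.2
116,844 + 31,800·S = 1,247,488
S = (1,247,488 − 116,844) / 31,800 = 35.5548 PSU

35.55 PSU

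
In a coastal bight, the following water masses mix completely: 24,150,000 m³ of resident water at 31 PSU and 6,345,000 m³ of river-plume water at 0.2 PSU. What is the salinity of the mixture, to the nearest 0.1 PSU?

Salt balance:
salt = 24,150,000×31 + 6,345,000×0.2 = 748,650,000 + 1,269,000 = 749,919,000
volume = 24,150,000 + 6,345,000 = 30,495,000 m³
S = 749,919,000 / 30,495,000 = 24.592 PSU

24.6 PSU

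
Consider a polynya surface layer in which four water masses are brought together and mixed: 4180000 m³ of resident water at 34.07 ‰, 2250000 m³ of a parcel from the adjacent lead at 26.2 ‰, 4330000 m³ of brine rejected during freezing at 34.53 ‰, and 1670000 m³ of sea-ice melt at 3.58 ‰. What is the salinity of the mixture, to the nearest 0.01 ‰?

By conservation of dissolved salt,
salt = 4,180,000×34.07 + 2,250,000×26.2 + 4,330,000×34.53 + 1,670,000×3.58 = 142,412,600 + 58,950,000 + 149,514,900 + 5,978,600 = 356,856,100
volume = 4,180,000 + 2,250,000 + 4,330,000 + 1,670,000 = 12,430,000 m³
S = 356,856,100 / 12,430,000 = 28.7093 ‰

28.71 ‰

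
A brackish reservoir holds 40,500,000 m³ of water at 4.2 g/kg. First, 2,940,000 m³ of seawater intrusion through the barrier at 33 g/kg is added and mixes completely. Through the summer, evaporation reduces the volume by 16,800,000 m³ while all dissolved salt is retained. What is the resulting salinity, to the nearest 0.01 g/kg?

After mixing: salt = 40,500,000×4.2 + 2,940,000×33 = 267,120,000; volume = 43,440,000 m³
After evaporation: salt unchanged = 267,120,000; volume = 43,440,000 − 16,800,000 = 26,640,000 m³
S = 267,120,000 / 26,640,000 = 10.027 g/kg

10.03 g/kg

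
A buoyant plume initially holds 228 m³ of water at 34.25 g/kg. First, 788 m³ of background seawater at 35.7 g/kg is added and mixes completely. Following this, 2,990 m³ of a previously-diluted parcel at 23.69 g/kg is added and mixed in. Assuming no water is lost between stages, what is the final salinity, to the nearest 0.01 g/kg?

Salt balance:
Initial salt = 228×34.25 = 7,809
After stage 1: salt = 7,809 + 788×35.7 = 35,940.6; volume = 1,016 m³; S = 35.375 g/kg
After stage 2: salt = 35,940.6 + 2,990×23.69 = 106,773.7; volume = 4,006 m³
S = 106,773.7 / 4,006 = 26.6534 g/kg

26.65 g/kg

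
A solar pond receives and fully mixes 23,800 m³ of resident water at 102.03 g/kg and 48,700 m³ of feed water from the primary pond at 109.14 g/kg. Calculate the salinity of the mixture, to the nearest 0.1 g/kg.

106.8 g/kg

Total salt / total volume:
salt = 23,800×102.03 + 48,700×109.14 = 2,428,314 + 5,315,118 = 7,743,432
volume = 23,800 + 48,700 = 72,500 m³
S = 7,743,432 / 72,500 = 106.806 g/kg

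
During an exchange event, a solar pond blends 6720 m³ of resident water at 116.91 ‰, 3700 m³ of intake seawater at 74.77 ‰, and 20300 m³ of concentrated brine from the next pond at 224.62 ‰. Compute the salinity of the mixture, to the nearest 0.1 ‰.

Weighted by volume,
salt = 6,720×116.91 + 3,700×74.77 + 20,300×224.62 = 785,635.2 + 276,649 + 4,559,786 = 5,622,070.2
volume = 6,720 + 3,700 + 20,300 = 30,720 m³
S = 5,622,070.2 / 30,720 = 183.01 ‰

183.0 ‰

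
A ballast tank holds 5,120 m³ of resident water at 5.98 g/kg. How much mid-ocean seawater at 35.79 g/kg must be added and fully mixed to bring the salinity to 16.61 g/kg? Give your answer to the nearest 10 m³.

2840 m³

Salt balance: 5,120×5.98 + V×35.79 = (5,120+V)×16.61
30,617.6 + 35.79V = 85,043.2 + 16.61V
54,425.6 = 19.18V
V = 2,837.62 m³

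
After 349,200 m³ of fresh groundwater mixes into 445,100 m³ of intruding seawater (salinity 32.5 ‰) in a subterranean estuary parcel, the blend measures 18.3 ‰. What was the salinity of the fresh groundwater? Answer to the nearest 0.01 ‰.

0.20 ‰

Salt balance: 445,100×32.5 + 349,200×S = 794,300×18.3
14,465,750 + 349,200·S = 14,535,690
S = (14,535,690 − 14,465,750) / 349,200 = 0.2003 ‰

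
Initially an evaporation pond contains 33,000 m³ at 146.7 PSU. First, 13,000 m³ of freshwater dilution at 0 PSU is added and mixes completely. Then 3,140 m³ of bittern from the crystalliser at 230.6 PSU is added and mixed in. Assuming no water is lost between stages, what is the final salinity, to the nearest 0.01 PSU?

113.25 PSU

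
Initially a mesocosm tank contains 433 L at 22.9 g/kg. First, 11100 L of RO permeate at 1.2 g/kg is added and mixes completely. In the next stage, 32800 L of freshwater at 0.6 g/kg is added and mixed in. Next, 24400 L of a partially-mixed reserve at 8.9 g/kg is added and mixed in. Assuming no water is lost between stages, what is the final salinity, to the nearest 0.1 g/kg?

3.8 g/kg

By conservation of dissolved salt,
Initial salt = 433×22.9 = 9,915.7
After stage 1: salt = 9,915.7 + 11,100×1.2 = 23,235.7; volume = 11,533 L; S = 2.015 g/kg
After stage 2: salt = 23,235.7 + 32,800×0.6 = 42,915.7; volume = 44,333 L; S = 0.968 g/kg
After stage 3: salt = 42,915.7 + 24,400×8.9 = 260,075.7; volume = 68,733 L
S = 260,075.7 / 68,733 = 3.7839 g/kg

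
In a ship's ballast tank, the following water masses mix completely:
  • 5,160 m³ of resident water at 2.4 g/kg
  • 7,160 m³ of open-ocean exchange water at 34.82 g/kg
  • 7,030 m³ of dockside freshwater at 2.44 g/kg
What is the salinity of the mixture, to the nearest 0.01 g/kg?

14.41 g/kg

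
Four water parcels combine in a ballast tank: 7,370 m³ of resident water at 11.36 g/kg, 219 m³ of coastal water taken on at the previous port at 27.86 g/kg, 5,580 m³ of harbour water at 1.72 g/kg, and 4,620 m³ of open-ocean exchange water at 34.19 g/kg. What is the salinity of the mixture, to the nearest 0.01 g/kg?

Total salt / total volume:
salt = 7,370×11.36 + 219×27.86 + 5,580×1.72 + 4,620×34.19 = 83,723.2 + 6,101.34 + 9,597.6 + 157,957.8 = 257,379.94
volume = 7,370 + 219 + 5,580 + 4,620 = 17,789 m³
S = 257,379.94 / 17,789 = 14.4685 g/kg

14.47 g/kg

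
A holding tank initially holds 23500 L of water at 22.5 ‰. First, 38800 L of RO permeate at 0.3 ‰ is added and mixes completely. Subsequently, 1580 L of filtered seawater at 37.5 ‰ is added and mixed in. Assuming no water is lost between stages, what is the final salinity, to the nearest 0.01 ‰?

9.39 ‰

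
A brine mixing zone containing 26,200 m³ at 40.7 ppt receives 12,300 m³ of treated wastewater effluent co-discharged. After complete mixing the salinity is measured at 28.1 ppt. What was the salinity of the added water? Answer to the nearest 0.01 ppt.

1.26 ppt

Salt balance: 26,200×40.7 + 12,300×S = 38,500×28.1
1,066,340 + 12,300·S = 1,081,850
S = (1,081,850 − 1,066,340) / 12,300 = 1.261 ppt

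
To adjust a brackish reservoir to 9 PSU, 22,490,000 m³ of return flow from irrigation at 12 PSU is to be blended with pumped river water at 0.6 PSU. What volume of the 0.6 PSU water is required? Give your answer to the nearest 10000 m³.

Salt balance: 22,490,000×12 + V×0.6 = (22,490,000+V)×9
269,880,000 + 0.6V = 202,410,000 + 9V
67,470,000 = 8.4V
V = 8,032,142.86 m³

8030000 m³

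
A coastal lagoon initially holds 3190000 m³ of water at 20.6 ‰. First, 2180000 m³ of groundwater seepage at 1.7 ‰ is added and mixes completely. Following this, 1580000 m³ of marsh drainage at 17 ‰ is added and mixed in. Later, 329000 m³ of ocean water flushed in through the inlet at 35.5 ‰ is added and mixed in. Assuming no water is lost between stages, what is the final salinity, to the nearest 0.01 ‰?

Total salt / total volume:
Initial salt = 3,190,000×20.6 = 65,714,000
After stage 1: salt = 65,714,000 + 2,180,000×1.7 = 69,420,000; volume = 5,370,000 m³; S = 12.927 ‰
After stage 2: salt = 69,420,000 + 1,580,000×17 = 96,280,000; volume = 6,950,000 m³; S = 13.853 ‰
After stage 3: salt = 96,280,000 + 329,000×35.5 = 107,959,500; volume = 7,279,000 m³
S = 107,959,500 / 7,279,000 = 14.8316 ‰

14.83 ‰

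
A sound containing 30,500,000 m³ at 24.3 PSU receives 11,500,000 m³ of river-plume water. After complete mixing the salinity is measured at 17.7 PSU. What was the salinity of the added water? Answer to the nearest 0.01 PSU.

0.20 PSU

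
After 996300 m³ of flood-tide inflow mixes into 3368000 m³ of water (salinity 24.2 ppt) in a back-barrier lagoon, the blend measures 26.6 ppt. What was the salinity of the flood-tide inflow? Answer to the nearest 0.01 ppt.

Salt balance: 3,368,000×24.2 + 996,300×S = 4,364,300×26.6
81,505,600 + 996,300·S = 116,090,380
S = (116,090,380 − 81,505,600) / 996,300 = 34.7132 ppt

34.71 ppt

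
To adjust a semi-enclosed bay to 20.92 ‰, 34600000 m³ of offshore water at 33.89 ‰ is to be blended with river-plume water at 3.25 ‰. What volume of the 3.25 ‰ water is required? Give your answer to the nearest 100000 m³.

25400000 m³

Salt balance: 34,600,000×33.89 + V×3.25 = (34,600,000+V)×20.92
1,172,594,000 + 3.25V = 723,832,000 + 20.92V
448,762,000 = 17.67V
V = 25,396,830.79 m³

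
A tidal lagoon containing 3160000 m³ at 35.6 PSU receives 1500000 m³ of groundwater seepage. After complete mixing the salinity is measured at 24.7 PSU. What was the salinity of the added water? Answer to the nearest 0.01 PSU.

1.74 PSU

Salt balance: 3,160,000×35.6 + 1,500,000×S = 4,660,000×24.7
112,496,000 + 1,500,000·S = 115,102,000
S = (115,102,000 − 112,496,000) / 1,500,000 = 1.7373 PSU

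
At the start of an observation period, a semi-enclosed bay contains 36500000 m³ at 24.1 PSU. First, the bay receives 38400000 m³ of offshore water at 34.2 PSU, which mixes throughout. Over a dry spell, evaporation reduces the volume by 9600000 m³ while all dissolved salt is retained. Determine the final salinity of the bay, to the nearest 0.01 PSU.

After mixing: salt = 36,500,000×24.1 + 38,400,000×34.2 = 2,192,930,000; volume = 74,900,000 m³
After evaporation: salt unchanged = 2,192,930,000; volume = 74,900,000 − 9,600,000 = 65,300,000 m³
S = 2,192,930,000 / 65,300,000 = 33.5824 PSU

33.58 PSU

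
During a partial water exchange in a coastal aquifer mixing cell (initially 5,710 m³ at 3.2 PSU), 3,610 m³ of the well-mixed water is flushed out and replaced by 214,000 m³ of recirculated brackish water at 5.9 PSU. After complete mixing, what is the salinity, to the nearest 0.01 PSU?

5.87 PSU

Remaining after removal: 2,100 m³ at 3.2 PSU (salt = 6,720)
After addition: salt = 6,720 + 214,000×5.9 = 1,269,320; volume = 216,100 m³
S = 1,269,320 / 216,100 = 5.8738 PSU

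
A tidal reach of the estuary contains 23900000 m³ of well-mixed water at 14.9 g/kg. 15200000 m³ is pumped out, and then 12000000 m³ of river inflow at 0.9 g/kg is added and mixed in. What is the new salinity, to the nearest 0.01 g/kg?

Remaining after removal: 8,700,000 m³ at 14.9 g/kg (salt = 129,630,000)
After addition: salt = 129,630,000 + 12,000,000×0.9 = 140,430,000; volume = 20,700,000 m³
S = 140,430,000 / 20,700,000 = 6.7841 g/kg

6.78 g/kg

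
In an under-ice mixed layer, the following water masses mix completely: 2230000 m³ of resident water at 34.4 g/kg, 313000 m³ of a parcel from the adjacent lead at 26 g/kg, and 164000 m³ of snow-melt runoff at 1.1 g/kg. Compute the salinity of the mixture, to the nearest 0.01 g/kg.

Mass of salt is conserved:
salt = 2,230,000×34.4 + 313,000×26 + 164,000×1.1 = 76,712,000 + 8,138,000 + 180,400 = 85,030,400
volume = 2,230,000 + 313,000 + 164,000 = 2,707,000 m³
S = 85,030,400 / 2,707,000 = 31.4113 g/kg

31.41 g/kg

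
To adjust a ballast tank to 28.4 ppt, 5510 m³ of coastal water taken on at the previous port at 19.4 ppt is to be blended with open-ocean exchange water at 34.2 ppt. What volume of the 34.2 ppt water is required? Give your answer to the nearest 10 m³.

Salt balance: 5,510×19.4 + V×34.2 = (5,510+V)×28.4
106,894 + 34.2V = 156,484 + 28.4V
49,590 = 5.8V
V = 8,550 m³

8550 m³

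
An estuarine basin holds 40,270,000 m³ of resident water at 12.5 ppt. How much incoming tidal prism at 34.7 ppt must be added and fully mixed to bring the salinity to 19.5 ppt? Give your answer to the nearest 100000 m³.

Salt balance: 40,270,000×12.5 + V×34.7 = (40,270,000+V)×19.5
503,375,000 + 34.7V = 785,265,000 + 19.5V
281,890,000 = 15.2V
V = 18,545,394.74 m³

18500000 m³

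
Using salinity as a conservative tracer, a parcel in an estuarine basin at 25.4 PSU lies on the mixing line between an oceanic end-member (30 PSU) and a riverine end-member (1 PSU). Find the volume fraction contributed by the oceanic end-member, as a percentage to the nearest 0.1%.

84.1%

Let g be the oceanic fraction. Salt balance per unit volume:
g×30 + (1−g)×1 = 25.4
g = (25.4 − 1) / (30 − 1) = 24.4/29 = 0.8414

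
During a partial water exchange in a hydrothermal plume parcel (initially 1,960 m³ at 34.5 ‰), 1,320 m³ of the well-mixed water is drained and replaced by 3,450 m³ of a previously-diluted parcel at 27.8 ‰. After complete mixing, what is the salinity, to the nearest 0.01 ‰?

Remaining after removal: 640 m³ at 34.5 ‰ (salt = 22,080)
After addition: salt = 22,080 + 3,450×27.8 = 117,990; volume = 4,090 m³
S = 117,990 / 4,090 = 28.8484 ‰

28.85 ‰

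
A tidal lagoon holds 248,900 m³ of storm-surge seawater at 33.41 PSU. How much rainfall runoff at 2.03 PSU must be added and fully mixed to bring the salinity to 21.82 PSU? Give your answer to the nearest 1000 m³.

146000 m³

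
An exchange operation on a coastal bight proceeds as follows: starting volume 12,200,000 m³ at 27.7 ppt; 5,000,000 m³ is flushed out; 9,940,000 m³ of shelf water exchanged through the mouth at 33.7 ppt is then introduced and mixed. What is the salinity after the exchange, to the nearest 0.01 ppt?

Remaining after removal: 7,200,000 m³ at 27.7 ppt (salt = 199,440,000)
After addition: salt = 199,440,000 + 9,940,000×33.7 = 534,418,000; volume = 17,140,000 m³
S = 534,418,000 / 17,140,000 = 31.1796 ppt

31.18 ppt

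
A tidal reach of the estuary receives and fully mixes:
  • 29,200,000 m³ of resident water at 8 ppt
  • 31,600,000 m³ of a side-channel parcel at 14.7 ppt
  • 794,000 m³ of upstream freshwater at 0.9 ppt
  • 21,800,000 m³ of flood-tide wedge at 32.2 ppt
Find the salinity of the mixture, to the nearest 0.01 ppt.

16.80 ppt

Mass of salt is conserved:
salt = 29,200,000×8 + 31,600,000×14.7 + 794,000×0.9 + 21,800,000×32.2 = 233,600,000 + 464,520,000 + 714,600 + 701,960,000 = 1,400,794,600
volume = 29,200,000 + 31,600,000 + 794,000 + 21,800,000 = 83,394,000 m³
S = 1,400,794,600 / 83,394,000 = 16.7973 ppt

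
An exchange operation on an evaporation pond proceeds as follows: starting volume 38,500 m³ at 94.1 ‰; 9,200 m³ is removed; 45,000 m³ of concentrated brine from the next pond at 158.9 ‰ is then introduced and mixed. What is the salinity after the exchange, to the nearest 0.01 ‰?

133.35 ‰

Remaining after removal: 29,300 m³ at 94.1 ‰ (salt = 2,757,130)
After addition: salt = 2,757,130 + 45,000×158.9 = 9,907,630; volume = 74,300 m³
S = 9,907,630 / 74,300 = 133.3463 ‰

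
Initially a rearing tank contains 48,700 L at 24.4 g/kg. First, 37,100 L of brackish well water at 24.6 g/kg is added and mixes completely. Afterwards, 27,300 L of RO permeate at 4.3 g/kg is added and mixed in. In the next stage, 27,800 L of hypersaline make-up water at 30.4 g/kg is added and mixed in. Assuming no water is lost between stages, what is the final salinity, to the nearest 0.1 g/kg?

21.7 g/kg

Weighted by volume,
Initial salt = 48,700×24.4 = 1,188,280
After stage 1: salt = 1,188,280 + 37,100×24.6 = 2,100,940; volume = 85,800 L; S = 24.486 g/kg
After stage 2: salt = 2,100,940 + 27,300×4.3 = 2,218,330; volume = 113,100 L; S = 19.614 g/kg
After stage 3: salt = 2,218,330 + 27,800×30.4 = 3,063,450; volume = 140,900 L
S = 3,063,450 / 140,900 = 21.742 g/kg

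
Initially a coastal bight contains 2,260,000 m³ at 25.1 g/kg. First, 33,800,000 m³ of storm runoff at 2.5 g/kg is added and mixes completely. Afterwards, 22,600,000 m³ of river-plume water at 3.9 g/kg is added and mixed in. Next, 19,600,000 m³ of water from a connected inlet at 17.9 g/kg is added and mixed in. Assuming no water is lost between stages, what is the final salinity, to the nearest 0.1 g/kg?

7.4 g/kg

By conservation of dissolved salt,
Initial salt = 2,260,000×25.1 = 56,726,000
After stage 1: salt = 56,726,000 + 33,800,000×2.5 = 141,226,000; volume = 36,060,000 m³; S = 3.916 g/kg
After stage 2: salt = 141,226,000 + 22,600,000×3.9 = 229,366,000; volume = 58,660,000 m³; S = 3.91 g/kg
After stage 3: salt = 229,366,000 + 19,600,000×17.9 = 580,206,000; volume = 78,260,000 m³
S = 580,206,000 / 78,260,000 = 7.4138 g/kg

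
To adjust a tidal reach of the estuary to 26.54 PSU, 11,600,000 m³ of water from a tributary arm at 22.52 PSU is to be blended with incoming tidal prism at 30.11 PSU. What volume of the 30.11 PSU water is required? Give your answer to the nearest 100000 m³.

Salt balance: 11,600,000×22.52 + V×30.11 = (11,600,000+V)×26.54
261,232,000 + 30.11V = 307,864,000 + 26.54V
46,632,000 = 3.57V
V = 13,062,184.87 m³

13100000 m³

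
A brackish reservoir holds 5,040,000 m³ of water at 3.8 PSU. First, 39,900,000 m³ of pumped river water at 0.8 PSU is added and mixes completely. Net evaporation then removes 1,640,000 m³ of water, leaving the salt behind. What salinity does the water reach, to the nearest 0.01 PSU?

1.18 PSU

After mixing: salt = 5,040,000×3.8 + 39,900,000×0.8 = 51,072,000; volume = 44,940,000 m³
After evaporation: salt unchanged = 51,072,000; volume = 44,940,000 − 1,640,000 = 43,300,000 m³
S = 51,072,000 / 43,300,000 = 1.1795 PSU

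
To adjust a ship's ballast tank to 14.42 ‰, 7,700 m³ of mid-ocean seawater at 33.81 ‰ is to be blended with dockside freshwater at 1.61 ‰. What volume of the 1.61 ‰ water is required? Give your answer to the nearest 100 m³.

11700 m³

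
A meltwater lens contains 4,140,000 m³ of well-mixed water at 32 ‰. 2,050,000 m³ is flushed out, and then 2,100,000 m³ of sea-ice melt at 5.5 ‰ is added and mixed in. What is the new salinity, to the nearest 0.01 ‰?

18.72 ‰

Remaining after removal: 2,090,000 m³ at 32 ‰ (salt = 66,880,000)
After addition: salt = 66,880,000 + 2,100,000×5.5 = 78,430,000; volume = 4,190,000 m³
S = 78,430,000 / 4,190,000 = 18.7184 ‰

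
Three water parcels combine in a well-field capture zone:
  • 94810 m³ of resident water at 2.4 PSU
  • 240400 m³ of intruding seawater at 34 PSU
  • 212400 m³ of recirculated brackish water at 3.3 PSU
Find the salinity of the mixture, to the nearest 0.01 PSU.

16.62 PSU

Weighted by volume,
salt = 94,810×2.4 + 240,400×34 + 212,400×3.3 = 227,544 + 8,173,600 + 700,920 = 9,102,064
volume = 94,810 + 240,400 + 212,400 = 547,610 m³
S = 9,102,064 / 547,610 = 16.6214 PSU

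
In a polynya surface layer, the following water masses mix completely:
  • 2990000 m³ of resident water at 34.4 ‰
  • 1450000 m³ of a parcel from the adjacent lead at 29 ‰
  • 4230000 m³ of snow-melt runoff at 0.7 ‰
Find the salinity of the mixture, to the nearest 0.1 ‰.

Mass of salt is conserved:
salt = 2,990,000×34.4 + 1,450,000×29 + 4,230,000×0.7 = 102,856,000 + 42,050,000 + 2,961,000 = 147,867,000
volume = 2,990,000 + 1,450,000 + 4,230,000 = 8,670,000 m³
S = 147,867,000 / 8,670,000 = 17.055 ‰

17.1 ‰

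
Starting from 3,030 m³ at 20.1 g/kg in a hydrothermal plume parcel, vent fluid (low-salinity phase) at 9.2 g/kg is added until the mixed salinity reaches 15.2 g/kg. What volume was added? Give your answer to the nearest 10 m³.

2470 m³

Salt balance: 3,030×20.1 + V×9.2 = (3,030+V)×15.2
60,903 + 9.2V = 46,056 + 15.2V
14,847 = 6V
V = 2,474.5 m³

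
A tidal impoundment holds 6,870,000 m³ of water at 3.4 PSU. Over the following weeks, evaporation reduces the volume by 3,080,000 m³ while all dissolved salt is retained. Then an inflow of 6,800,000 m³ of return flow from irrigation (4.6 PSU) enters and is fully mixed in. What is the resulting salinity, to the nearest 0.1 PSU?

After evaporation: salt = 6,870,000×3.4 = 23,358,000; volume = 6,870,000 − 3,080,000 = 3,790,000 m³
After mixing: salt = 23,358,000 + 6,800,000×4.6 = 54,638,000; volume = 3,790,000 + 6,800,000 = 10,590,000 m³
S = 54,638,000 / 10,590,000 = 5.1594 PSU

5.2 PSU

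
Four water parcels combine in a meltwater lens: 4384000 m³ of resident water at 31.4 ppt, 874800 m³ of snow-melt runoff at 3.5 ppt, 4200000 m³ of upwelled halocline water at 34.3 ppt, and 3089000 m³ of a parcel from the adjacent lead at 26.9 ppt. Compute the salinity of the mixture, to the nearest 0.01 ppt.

29.32 ppt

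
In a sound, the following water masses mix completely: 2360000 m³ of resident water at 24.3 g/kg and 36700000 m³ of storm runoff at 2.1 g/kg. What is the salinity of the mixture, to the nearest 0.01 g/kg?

3.44 g/kg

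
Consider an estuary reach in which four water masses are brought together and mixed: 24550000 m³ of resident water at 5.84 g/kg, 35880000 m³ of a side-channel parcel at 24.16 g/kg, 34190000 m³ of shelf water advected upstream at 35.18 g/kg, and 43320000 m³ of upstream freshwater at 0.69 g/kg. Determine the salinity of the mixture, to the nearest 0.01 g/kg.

16.26 g/kg

By conservation of dissolved salt,
salt = 24,550,000×5.84 + 35,880,000×24.16 + 34,190,000×35.18 + 43,320,000×0.69 = 143,372,000 + 866,860,800 + 1,202,804,200 + 29,890,800 = 2,242,927,800
volume = 24,550,000 + 35,880,000 + 34,190,000 + 43,320,000 = 137,940,000 m³
S = 2,242,927,800 / 137,940,000 = 16.2602 g/kg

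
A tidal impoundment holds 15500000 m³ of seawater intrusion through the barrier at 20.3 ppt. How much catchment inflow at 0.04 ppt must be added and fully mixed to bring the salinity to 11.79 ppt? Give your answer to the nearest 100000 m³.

Salt balance: 15,500,000×20.3 + V×0.04 = (15,500,000+V)×11.79
314,650,000 + 0.04V = 182,745,000 + 11.79V
131,905,000 = 11.75V
V = 11,225,957.45 m³

11200000 m³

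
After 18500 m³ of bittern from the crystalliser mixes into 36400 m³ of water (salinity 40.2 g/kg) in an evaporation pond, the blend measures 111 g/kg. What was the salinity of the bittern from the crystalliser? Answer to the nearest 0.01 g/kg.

250.30 g/kg

Salt balance: 36,400×40.2 + 18,500×S = 54,900×111
1,463,280 + 18,500·S = 6,093,900
S = (6,093,900 − 1,463,280) / 18,500 = 250.3038 g/kg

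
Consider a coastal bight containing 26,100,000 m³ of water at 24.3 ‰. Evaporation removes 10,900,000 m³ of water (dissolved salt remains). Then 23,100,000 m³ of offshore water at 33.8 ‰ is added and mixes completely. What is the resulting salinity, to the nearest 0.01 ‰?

36.95 ‰

After evaporation: salt = 26,100,000×24.3 = 634,230,000; volume = 26,100,000 − 10,900,000 = 15,200,000 m³
After mixing: salt = 634,230,000 + 23,100,000×33.8 = 1,415,010,000; volume = 15,200,000 + 23,100,000 = 38,300,000 m³
S = 1,415,010,000 / 38,300,000 = 36.9454 ‰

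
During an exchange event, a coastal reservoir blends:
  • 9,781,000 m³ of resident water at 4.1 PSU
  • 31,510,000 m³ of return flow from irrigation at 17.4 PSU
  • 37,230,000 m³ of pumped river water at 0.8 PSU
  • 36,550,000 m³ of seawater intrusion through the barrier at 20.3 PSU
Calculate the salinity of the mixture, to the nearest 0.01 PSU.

11.82 PSU

Mass of salt is conserved:
salt = 9,781,000×4.1 + 31,510,000×17.4 + 37,230,000×0.8 + 36,550,000×20.3 = 40,102,100 + 548,274,000 + 29,784,000 + 741,965,000 = 1,360,125,100
volume = 9,781,000 + 31,510,000 + 37,230,000 + 36,550,000 = 115,071,000 m³
S = 1,360,125,100 / 115,071,000 = 11.8199 PSU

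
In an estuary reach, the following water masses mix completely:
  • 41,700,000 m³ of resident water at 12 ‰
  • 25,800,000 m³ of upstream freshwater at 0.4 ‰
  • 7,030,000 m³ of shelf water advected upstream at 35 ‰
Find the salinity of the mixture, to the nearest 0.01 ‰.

Conserving salt mass:
salt = 41,700,000×12 + 25,800,000×0.4 + 7,030,000×35 = 500,400,000 + 10,320,000 + 246,050,000 = 756,770,000
volume = 41,700,000 + 25,800,000 + 7,030,000 = 74,530,000 m³
S = 756,770,000 / 74,530,000 = 10.1539 ‰

10.15 ‰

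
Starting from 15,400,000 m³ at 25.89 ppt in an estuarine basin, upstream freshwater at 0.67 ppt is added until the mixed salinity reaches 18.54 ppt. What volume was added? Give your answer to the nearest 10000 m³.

Salt balance: 15,400,000×25.89 + V×0.67 = (15,400,000+V)×18.54
398,706,000 + 0.67V = 285,516,000 + 18.54V
113,190,000 = 17.87V
V = 6,334,079.46 m³

6330000 m³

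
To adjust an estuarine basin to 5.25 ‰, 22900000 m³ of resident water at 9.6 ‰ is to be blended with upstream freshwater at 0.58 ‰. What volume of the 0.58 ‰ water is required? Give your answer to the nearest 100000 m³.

Salt balance: 22,900,000×9.6 + V×0.58 = (22,900,000+V)×5.25
219,840,000 + 0.58V = 120,225,000 + 5.25V
99,615,000 = 4.67V
V = 21,330,835.12 m³

21300000 m³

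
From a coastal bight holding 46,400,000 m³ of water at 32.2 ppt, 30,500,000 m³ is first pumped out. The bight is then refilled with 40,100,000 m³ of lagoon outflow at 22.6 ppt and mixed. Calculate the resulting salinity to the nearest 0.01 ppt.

Remaining after removal: 15,900,000 m³ at 32.2 ppt (salt = 511,980,000)
After addition: salt = 511,980,000 + 40,100,000×22.6 = 1,418,240,000; volume = 56,000,000 m³
S = 1,418,240,000 / 56,000,000 = 25.3257 ppt

25.33 ppt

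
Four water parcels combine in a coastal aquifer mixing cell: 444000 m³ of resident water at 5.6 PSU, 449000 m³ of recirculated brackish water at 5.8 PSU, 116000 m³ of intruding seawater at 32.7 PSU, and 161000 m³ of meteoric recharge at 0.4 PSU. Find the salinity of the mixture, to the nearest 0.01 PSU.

By conservation of dissolved salt,
salt = 444,000×5.6 + 449,000×5.8 + 116,000×32.7 + 161,000×0.4 = 2,486,400 + 2,604,200 + 3,793,200 + 64,400 = 8,948,200
volume = 444,000 + 449,000 + 116,000 + 161,000 = 1,170,000 m³
S = 8,948,200 / 1,170,000 = 7.648 PSU

7.65 PSU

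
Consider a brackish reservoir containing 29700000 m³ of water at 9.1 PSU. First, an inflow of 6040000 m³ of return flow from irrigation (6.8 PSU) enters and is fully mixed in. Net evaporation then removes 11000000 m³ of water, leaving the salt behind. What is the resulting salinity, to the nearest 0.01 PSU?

12.58 PSU

After mixing: salt = 29,700,000×9.1 + 6,040,000×6.8 = 311,342,000; volume = 35,740,000 m³
After evaporation: salt unchanged = 311,342,000; volume = 35,740,000 − 11,000,000 = 24,740,000 m³
S = 311,342,000 / 24,740,000 = 12.5846 PSU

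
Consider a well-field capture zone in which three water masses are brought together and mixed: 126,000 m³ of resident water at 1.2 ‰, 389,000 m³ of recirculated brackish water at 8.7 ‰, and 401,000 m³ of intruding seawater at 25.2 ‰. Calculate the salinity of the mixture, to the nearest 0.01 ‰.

14.89 ‰

Salt balance:
salt = 126,000×1.2 + 389,000×8.7 + 401,000×25.2 = 151,200 + 3,384,300 + 10,105,200 = 13,640,700
volume = 126,000 + 389,000 + 401,000 = 916,000 m³
S = 13,640,700 / 916,000 = 14.8916 ‰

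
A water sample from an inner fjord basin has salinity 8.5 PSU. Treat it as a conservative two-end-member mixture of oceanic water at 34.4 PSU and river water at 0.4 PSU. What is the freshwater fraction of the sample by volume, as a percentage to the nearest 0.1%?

Let f be the freshwater fraction. Salt balance per unit volume:
f×0.4 + (1−f)×34.4 = 8.5
f = (34.4 − 8.5) / (34.4 − 0.4) = 25.9/34 = 0.7618

76.2%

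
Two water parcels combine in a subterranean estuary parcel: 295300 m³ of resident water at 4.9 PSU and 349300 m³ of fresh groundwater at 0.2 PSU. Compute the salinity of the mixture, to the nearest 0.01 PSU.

2.35 PSU

Weighted by volume,
salt = 295,300×4.9 + 349,300×0.2 = 1,446,970 + 69,860 = 1,516,830
volume = 295,300 + 349,300 = 644,600 m³
S = 1,516,830 / 644,600 = 2.3531 PSU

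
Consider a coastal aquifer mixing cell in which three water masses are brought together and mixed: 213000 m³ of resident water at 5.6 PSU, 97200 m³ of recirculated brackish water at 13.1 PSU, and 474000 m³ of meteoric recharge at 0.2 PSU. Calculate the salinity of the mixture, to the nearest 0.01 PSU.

3.27 PSU

Salt balance:
salt = 213,000×5.6 + 97,200×13.1 + 474,000×0.2 = 1,192,800 + 1,273,320 + 94,800 = 2,560,920
volume = 213,000 + 97,200 + 474,000 = 784,200 m³
S = 2,560,920 / 784,200 = 3.2656 PSU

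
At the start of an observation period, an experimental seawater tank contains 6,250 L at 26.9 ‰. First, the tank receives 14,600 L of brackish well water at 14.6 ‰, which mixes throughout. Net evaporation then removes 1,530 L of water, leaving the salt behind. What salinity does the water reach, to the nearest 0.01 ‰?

After mixing: salt = 6,250×26.9 + 14,600×14.6 = 381,285; volume = 20,850 L
After evaporation: salt unchanged = 381,285; volume = 20,850 − 1,530 = 19,320 L
S = 381,285 / 19,320 = 19.7352 ‰

19.74 ‰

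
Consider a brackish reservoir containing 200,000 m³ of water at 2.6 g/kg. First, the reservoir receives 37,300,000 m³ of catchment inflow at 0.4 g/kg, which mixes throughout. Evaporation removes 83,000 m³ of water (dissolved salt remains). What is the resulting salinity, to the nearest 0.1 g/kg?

0.4 g/kg

After mixing: salt = 200,000×2.6 + 37,300,000×0.4 = 15,440,000; volume = 37,500,000 m³
After evaporation: salt unchanged = 15,440,000; volume = 37,500,000 − 83,000 = 37,417,000 m³
S = 15,440,000 / 37,417,000 = 0.4126 g/kg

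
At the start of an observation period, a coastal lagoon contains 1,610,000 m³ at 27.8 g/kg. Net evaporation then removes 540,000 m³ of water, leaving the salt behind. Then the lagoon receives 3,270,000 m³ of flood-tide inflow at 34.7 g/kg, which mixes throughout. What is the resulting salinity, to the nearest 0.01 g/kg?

After evaporation: salt = 1,610,000×27.8 = 44,758,000; volume = 1,610,000 − 540,000 = 1,070,000 m³
After mixing: salt = 44,758,000 + 3,270,000×34.7 = 158,227,000; volume = 1,070,000 + 3,270,000 = 4,340,000 m³
S = 158,227,000 / 4,340,000 = 36.4578 g/kg

36.46 g/kg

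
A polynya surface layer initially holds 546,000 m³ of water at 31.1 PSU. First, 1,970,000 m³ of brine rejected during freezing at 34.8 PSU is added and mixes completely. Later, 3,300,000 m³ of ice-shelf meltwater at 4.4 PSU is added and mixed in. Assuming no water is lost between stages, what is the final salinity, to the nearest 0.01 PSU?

Total salt / total volume:
Initial salt = 546,000×31.1 = 16,980,600
After stage 1: salt = 16,980,600 + 1,970,000×34.8 = 85,536,600; volume = 2,516,000 m³; S = 33.997 PSU
After stage 2: salt = 85,536,600 + 3,300,000×4.4 = 100,056,600; volume = 5,816,000 m³
S = 100,056,600 / 5,816,000 = 17.2037 PSU

17.20 PSU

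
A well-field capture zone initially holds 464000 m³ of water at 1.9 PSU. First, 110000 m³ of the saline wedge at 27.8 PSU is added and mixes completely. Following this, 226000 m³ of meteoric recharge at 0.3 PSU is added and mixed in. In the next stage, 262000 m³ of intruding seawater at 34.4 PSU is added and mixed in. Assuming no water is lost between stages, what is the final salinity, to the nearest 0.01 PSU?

12.26 PSU

Total salt / total volume:
Initial salt = 464,000×1.9 = 881,600
After stage 1: salt = 881,600 + 110,000×27.8 = 3,939,600; volume = 574,000 m³; S = 6.863 PSU
After stage 2: salt = 3,939,600 + 226,000×0.3 = 4,007,400; volume = 800,000 m³; S = 5.009 PSU
After stage 3: salt = 4,007,400 + 262,000×34.4 = 13,020,200; volume = 1,062,000 m³
S = 13,020,200 / 1,062,000 = 12.2601 PSU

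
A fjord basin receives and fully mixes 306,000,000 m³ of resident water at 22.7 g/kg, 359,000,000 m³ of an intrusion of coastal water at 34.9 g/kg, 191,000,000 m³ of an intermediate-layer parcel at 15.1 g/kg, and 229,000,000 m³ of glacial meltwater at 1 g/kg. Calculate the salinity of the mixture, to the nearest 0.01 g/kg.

Total salt / total volume:
salt = 306,000,000×22.7 + 359,000,000×34.9 + 191,000,000×15.1 + 229,000,000×1 = 6,946,200,000 + 12,529,100,000 + 2,884,100,000 + 229,000,000 = 22,588,400,000
volume = 306,000,000 + 359,000,000 + 191,000,000 + 229,000,000 = 1,085,000,000 m³
S = 22,588,400,000 / 1,085,000,000 = 20.8188 g/kg

20.82 g/kg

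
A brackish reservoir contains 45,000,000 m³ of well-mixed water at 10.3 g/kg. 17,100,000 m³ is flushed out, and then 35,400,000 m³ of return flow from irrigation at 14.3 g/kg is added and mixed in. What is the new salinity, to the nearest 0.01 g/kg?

12.54 g/kg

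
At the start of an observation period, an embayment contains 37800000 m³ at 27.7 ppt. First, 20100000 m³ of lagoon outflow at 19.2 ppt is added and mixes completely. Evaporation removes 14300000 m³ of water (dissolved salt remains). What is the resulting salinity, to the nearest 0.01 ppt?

32.87 ppt

After mixing: salt = 37,800,000×27.7 + 20,100,000×19.2 = 1,432,980,000; volume = 57,900,000 m³
After evaporation: salt unchanged = 1,432,980,000; volume = 57,900,000 − 14,300,000 = 43,600,000 m³
S = 1,432,980,000 / 43,600,000 = 32.8665 ppt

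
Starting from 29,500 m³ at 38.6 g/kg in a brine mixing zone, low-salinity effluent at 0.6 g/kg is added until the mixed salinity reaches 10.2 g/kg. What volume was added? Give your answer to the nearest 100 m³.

Salt balance: 29,500×38.6 + V×0.6 = (29,500+V)×10.2
1,138,700 + 0.6V = 300,900 + 10.2V
837,800 = 9.6V
V = 87,270.83 m³

87300 m³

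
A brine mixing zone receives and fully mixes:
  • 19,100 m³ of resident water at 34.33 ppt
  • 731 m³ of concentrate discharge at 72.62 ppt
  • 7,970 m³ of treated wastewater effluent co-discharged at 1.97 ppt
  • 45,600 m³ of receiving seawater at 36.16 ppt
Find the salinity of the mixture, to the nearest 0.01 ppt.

32.33 ppt

By conservation of dissolved salt,
salt = 19,100×34.33 + 731×72.62 + 7,970×1.97 + 45,600×36.16 = 655,703 + 53,085.22 + 15,700.9 + 1,648,896 = 2,373,385.12
volume = 19,100 + 731 + 7,970 + 45,600 = 73,401 m³
S = 2,373,385.12 / 73,401 = 32.3345 ppt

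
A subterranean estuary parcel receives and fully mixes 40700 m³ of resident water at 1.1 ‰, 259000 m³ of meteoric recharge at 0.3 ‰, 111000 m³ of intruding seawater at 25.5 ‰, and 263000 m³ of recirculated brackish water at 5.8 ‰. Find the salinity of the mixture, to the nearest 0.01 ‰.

Mass of salt is conserved:
salt = 40,700×1.1 + 259,000×0.3 + 111,000×25.5 + 263,000×5.8 = 44,770 + 77,700 + 2,830,500 + 1,525,400 = 4,478,370
volume = 40,700 + 259,000 + 111,000 + 263,000 = 673,700 m³
S = 4,478,370 / 673,700 = 6.6474 ‰

6.65 ‰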